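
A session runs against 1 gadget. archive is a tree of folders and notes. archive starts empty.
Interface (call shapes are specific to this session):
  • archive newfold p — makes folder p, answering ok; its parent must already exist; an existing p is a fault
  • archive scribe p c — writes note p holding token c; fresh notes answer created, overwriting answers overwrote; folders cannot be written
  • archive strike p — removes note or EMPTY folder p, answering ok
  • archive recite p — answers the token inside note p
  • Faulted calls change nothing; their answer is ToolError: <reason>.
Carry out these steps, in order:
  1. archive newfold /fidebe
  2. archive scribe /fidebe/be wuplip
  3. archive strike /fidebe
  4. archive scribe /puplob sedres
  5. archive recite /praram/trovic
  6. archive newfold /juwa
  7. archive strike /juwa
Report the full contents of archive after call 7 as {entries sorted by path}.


-> archive newfold(p: /fidebe)
<- ok
-> archive scribe(p: /fidebe/be, c: wuplip)
<- created
-> archive strike(p: /fidebe)
<- ToolError: not empty
-> archive scribe(p: /puplob, c: sedres)
<- created
-> archive recite(p: /praram/trovic)
<- ToolError: not found
-> archive newfold(p: /juwa)
<- ok
-> archive strike(p: /juwa)
<- ok

Answer: {fidebe/, fidebe/be=wuplip, puplob=sedres}


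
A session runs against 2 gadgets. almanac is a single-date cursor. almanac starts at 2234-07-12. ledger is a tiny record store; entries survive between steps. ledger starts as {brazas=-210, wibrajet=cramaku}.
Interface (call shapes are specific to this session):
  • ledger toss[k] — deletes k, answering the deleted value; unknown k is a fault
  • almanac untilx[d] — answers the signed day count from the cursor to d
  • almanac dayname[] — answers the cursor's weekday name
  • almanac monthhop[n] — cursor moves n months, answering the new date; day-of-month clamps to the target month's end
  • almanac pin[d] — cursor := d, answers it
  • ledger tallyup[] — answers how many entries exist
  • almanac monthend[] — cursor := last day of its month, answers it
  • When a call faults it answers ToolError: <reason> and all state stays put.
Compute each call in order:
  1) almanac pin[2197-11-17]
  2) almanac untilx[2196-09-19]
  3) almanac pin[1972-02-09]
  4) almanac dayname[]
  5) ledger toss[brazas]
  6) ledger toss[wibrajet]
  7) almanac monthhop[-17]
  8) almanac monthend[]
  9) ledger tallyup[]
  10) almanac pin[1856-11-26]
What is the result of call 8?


Answer: 1970-09-30

Derivation:
·→ almanac pin(d: 2197-11-17)
·← 2197-11-17
·→ almanac untilx(d: 2196-09-19)
·← -424
·→ almanac pin(d: 1972-02-09)
·← 1972-02-09
·→ almanac dayname()
·← Wednesday
·→ ledger toss(k: brazas)
·← -210
·→ ledger toss(k: wibrajet)
·← cramaku
·→ almanac monthhop(n: -17)
·← 1970-09-09
·→ almanac monthend()
·← 1970-09-30
·→ ledger tallyup()
·← 0
·→ almanac pin(d: 1856-11-26)
·← 1856-11-26


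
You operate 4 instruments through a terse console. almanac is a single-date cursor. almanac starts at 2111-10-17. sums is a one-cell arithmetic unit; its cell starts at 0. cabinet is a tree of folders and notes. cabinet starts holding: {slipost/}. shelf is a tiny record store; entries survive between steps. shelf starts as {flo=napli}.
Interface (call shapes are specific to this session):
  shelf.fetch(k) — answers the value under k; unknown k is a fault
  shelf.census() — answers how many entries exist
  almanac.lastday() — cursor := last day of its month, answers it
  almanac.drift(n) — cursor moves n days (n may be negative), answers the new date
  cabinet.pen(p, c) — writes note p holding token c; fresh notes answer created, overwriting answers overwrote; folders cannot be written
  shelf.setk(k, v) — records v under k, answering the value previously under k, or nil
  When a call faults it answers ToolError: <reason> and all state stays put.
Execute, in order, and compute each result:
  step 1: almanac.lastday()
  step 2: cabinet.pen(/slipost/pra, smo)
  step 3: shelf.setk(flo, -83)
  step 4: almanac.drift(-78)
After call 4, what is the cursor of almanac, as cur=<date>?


# almanac.lastday() => 2111-10-31
# cabinet.pen(p=/slipost/pra, c=smo) => created
# shelf.setk(k=flo, v=-83) => napli
# almanac.drift(n=-78) => 2111-08-14

Answer: cur=2111-08-14


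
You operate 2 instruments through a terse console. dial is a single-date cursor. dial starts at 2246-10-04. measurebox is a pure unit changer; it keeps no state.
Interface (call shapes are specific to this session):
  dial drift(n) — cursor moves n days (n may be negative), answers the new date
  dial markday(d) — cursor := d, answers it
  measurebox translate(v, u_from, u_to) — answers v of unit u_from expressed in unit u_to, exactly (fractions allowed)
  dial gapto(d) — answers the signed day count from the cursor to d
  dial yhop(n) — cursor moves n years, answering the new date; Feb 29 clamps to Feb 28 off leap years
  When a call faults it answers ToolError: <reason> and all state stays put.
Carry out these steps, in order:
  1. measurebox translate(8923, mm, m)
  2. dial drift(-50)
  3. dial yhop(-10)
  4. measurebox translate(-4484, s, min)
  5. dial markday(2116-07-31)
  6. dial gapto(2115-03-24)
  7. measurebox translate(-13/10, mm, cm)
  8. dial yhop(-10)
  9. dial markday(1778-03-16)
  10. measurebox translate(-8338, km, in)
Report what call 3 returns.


! measurebox translate(v→8923, u_from→mm, u_to→m) -> 8923/1000
! dial drift(n→-50) -> 2246-08-15
! dial yhop(n→-10) -> 2236-08-15
! measurebox translate(v→-4484, u_from→s, u_to→min) -> -1121/15
! dial markday(d→2116-07-31) -> 2116-07-31
! dial gapto(d→2115-03-24) -> -495
! measurebox translate(v→-13/10, u_from→mm, u_to→cm) -> -13/100
! dial yhop(n→-10) -> 2106-07-31
! dial markday(d→1778-03-16) -> 1778-03-16
! measurebox translate(v→-8338, u_from→km, u_to→in) -> -41690000000/127

Answer: 2236-08-15


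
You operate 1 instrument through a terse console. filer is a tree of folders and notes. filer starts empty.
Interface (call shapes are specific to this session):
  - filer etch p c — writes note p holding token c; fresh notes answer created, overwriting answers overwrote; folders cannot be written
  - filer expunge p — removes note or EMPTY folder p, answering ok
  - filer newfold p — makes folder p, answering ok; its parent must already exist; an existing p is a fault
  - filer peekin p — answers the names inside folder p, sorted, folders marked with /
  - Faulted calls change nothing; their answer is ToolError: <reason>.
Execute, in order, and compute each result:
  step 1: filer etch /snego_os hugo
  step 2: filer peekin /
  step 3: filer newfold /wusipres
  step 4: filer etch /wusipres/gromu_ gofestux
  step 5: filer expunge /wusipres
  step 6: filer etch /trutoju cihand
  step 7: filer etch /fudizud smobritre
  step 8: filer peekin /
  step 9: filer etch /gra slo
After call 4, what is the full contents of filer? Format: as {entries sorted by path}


Answer: {snego_os=hugo, wusipres/, wusipres/gromu_=gofestux}

Derivation:
$ filer etch p→/snego_os c→hugo
[out] created
$ filer peekin p→/
[out] [snego_os]
$ filer newfold p→/wusipres
[out] ok
$ filer etch p→/wusipres/gromu_ c→gofestux
[out] created
$ filer expunge p→/wusipres
[out] ToolError: not empty
$ filer etch p→/trutoju c→cihand
[out] created
$ filer etch p→/fudizud c→smobritre
[out] created
$ filer peekin p→/
[out] [fudizud, snego_os, trutoju, wusipres/]
$ filer etch p→/gra c→slo
[out] created


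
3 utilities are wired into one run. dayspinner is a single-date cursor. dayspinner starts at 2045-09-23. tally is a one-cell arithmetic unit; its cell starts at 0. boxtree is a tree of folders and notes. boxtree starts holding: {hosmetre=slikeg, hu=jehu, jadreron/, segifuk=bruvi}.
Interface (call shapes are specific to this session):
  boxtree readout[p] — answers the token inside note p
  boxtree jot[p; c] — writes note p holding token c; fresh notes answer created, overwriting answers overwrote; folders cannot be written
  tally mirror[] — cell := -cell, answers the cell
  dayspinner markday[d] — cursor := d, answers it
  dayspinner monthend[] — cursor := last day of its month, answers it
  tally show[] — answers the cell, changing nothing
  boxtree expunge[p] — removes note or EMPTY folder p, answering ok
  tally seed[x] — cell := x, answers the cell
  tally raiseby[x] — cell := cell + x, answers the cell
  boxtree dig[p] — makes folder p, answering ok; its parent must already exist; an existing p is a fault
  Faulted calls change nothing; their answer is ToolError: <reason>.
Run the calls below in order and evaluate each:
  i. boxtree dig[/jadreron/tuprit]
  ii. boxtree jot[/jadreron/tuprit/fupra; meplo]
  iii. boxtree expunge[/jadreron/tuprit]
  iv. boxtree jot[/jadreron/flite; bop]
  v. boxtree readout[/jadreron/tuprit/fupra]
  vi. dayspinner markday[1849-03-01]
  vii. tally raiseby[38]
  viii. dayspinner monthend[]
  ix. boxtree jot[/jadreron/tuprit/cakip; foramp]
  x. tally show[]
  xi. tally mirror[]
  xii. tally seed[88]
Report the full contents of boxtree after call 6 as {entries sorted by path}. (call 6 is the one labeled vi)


Answer: {hosmetre=slikeg, hu=jehu, jadreron/, jadreron/flite=bop, jadreron/tuprit/, jadreron/tuprit/fupra=meplo, segifuk=bruvi}

Derivation:
>>> boxtree dig p: /jadreron/tuprit
[out] ok
>>> boxtree jot p: /jadreron/tuprit/fupra c: meplo
[out] created
>>> boxtree expunge p: /jadreron/tuprit
[out] ToolError: not empty
>>> boxtree jot p: /jadreron/flite c: bop
[out] created
>>> boxtree readout p: /jadreron/tuprit/fupra
[out] meplo
>>> dayspinner markday d: 1849-03-01
[out] 1849-03-01
>>> tally raiseby x: 38
[out] 38
>>> dayspinner monthend
[out] 1849-03-31
>>> boxtree jot p: /jadreron/tuprit/cakip c: foramp
[out] created
>>> tally show
[out] 38
>>> tally mirror
[out] -38
>>> tally seed x: 88
[out] 88


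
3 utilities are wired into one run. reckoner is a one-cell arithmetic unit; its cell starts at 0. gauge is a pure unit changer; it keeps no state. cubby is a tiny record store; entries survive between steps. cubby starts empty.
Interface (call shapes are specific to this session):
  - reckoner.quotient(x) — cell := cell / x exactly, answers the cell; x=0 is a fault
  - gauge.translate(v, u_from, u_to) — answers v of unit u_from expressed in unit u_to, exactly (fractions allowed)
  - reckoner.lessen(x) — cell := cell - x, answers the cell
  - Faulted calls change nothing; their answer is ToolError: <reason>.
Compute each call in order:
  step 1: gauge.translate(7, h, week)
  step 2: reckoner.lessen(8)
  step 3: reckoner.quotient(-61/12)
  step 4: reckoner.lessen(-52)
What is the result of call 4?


// 1. gauge.translate(v='7', u_from='h', u_to='week') => 1/24
// 2. reckoner.lessen(x='8') => -8
// 3. reckoner.quotient(x='-61/12') => 96/61
// 4. reckoner.lessen(x='-52') => 3268/61

Answer: 3268/61


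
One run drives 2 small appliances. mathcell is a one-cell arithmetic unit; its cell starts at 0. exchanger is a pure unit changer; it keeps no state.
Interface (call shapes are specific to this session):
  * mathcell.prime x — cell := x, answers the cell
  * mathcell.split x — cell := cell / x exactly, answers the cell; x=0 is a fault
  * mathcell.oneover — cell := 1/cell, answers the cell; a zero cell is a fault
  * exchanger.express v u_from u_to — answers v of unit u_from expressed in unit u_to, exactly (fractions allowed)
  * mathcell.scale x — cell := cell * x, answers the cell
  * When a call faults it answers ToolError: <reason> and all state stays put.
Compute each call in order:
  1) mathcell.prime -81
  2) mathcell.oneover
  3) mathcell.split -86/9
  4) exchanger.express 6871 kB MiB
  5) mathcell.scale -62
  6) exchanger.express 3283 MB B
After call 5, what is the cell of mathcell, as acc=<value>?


Answer: acc=-31/387

Derivation:
I try mathcell.prime passing -81, giving -81.
I try mathcell.oneover, → -1/81.
Invoking mathcell.split passing -86/9, and observe 1/774.
Next I call exchanger.express passing 6871, kB, MiB, and see 858875/131072.
I invoke mathcell.scale passing -62, and see -31/387.
Then exchanger.express passing 3283, MB, B, → 3283000000.


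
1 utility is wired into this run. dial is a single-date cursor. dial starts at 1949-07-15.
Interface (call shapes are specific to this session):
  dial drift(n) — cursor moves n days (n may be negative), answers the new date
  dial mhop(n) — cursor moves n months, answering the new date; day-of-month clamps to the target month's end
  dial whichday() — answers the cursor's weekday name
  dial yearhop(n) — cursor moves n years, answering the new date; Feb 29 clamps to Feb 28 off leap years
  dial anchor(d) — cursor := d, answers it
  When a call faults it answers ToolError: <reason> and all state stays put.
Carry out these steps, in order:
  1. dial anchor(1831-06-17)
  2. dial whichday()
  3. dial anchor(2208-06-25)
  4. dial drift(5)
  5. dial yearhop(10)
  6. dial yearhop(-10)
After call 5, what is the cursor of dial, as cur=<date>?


$ dial anchor 1831-06-17
  1831-06-17
$ dial whichday
  Friday
$ dial anchor 2208-06-25
  2208-06-25
$ dial drift 5
  2208-06-30
$ dial yearhop 10
  2218-06-30
$ dial yearhop -10
  2208-06-30

Answer: cur=2218-06-30


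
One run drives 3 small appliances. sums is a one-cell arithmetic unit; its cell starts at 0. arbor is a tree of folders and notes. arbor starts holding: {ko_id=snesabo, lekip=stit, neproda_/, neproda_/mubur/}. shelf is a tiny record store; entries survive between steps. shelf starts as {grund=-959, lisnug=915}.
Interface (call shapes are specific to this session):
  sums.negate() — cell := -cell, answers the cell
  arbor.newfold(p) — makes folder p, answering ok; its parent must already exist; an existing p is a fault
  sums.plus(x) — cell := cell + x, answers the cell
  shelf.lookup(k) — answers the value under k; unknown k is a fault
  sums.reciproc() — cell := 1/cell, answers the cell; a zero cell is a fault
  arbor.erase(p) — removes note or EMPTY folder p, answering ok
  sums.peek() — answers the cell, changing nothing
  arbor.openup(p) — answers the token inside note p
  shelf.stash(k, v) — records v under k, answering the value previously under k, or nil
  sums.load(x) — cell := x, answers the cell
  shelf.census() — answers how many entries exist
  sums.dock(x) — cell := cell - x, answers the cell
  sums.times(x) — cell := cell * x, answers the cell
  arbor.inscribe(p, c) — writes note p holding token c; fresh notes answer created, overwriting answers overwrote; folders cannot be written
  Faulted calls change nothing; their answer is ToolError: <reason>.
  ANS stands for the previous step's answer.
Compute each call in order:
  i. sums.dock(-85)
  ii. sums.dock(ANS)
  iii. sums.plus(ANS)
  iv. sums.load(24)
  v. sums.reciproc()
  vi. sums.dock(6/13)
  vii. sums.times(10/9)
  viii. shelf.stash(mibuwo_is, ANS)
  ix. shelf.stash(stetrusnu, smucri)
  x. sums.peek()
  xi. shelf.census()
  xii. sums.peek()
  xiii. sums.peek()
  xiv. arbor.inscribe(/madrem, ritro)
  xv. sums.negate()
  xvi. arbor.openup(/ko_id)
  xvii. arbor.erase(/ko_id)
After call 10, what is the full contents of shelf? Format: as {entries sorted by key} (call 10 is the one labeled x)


// dock(x='-85') -> 85
// dock(x='ANS') -> 0
// plus(x='ANS') -> 0
// load(x='24') -> 24
// reciproc() -> 1/24
// dock(x='6/13') -> -131/312
// times(x='10/9') -> -655/1404
// stash(k='mibuwo_is', v='ANS') -> nil
// stash(k='stetrusnu', v='smucri') -> nil
// peek() -> -655/1404
// census() -> 4
// peek() -> -655/1404
// peek() -> -655/1404
// inscribe(p='/madrem', c='ritro') -> created
// negate() -> 655/1404
// openup(p='/ko_id') -> snesabo
// erase(p='/ko_id') -> ok

Answer: {grund=-959, lisnug=915, mibuwo_is=-655/1404, stetrusnu=smucri}


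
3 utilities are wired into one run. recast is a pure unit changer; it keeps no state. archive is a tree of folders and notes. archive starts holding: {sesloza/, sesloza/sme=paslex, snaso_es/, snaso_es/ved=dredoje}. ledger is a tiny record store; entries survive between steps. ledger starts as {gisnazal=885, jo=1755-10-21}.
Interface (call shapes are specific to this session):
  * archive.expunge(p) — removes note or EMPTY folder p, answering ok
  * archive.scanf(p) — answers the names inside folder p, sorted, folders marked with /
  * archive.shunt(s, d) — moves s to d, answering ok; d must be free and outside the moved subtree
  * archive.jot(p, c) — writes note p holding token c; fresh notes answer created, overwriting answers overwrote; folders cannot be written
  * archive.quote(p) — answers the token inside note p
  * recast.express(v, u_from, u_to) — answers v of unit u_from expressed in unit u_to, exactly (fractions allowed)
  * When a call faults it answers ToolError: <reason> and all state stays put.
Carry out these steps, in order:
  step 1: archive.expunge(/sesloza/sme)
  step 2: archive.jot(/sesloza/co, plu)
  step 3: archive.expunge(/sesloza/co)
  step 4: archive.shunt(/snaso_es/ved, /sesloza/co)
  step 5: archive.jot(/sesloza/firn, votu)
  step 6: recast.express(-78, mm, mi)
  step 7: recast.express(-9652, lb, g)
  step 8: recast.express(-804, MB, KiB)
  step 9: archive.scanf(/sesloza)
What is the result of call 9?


>>> expunge p: /sesloza/sme
:: ok
>>> jot p: /sesloza/co c: plu
:: created
>>> expunge p: /sesloza/co
:: ok
>>> shunt s: /snaso_es/ved d: /sesloza/co
:: ok
>>> jot p: /sesloza/firn c: votu
:: created
>>> express v: -78 u_from: mm u_to: mi
:: -13/268224
>>> express v: -9652 u_from: lb u_to: g
:: -109451838881/25000
>>> express v: -804 u_from: MB u_to: KiB
:: -3140625/4
>>> scanf p: /sesloza
:: [co, firn]

Answer: [co, firn]


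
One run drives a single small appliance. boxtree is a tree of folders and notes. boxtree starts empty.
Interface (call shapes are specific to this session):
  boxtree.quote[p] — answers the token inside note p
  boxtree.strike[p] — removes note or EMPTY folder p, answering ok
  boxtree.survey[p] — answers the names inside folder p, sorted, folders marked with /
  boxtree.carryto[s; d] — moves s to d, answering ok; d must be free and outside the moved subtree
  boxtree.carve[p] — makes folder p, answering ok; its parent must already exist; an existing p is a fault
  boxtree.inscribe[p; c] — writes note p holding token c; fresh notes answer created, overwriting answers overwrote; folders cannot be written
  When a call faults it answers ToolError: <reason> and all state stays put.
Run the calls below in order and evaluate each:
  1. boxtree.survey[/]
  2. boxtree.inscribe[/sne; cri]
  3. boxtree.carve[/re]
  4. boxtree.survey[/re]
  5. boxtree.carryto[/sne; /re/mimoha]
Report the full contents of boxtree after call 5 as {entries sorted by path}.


Do: boxtree.survey[p='/']
See: []
Do: boxtree.inscribe[p='/sne'; c='cri']
See: created
Do: boxtree.carve[p='/re']
See: ok
Do: boxtree.survey[p='/re']
See: []
Do: boxtree.carryto[s='/sne'; d='/re/mimoha']
See: ok

Answer: {re/, re/mimoha=cri}


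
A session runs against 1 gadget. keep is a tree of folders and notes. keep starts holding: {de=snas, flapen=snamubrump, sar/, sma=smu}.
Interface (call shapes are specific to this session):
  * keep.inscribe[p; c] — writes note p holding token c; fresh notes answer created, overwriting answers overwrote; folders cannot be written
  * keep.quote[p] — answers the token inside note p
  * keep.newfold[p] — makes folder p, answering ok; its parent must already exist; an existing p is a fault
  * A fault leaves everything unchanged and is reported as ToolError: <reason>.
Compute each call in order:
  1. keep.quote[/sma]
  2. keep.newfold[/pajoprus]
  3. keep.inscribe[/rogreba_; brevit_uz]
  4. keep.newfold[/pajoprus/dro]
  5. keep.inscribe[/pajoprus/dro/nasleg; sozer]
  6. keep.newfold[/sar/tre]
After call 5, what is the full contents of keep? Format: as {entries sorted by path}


>> quote(p: /sma)
<< smu
>> newfold(p: /pajoprus)
<< ok
>> inscribe(p: /rogreba_, c: brevit_uz)
<< created
>> newfold(p: /pajoprus/dro)
<< ok
>> inscribe(p: /pajoprus/dro/nasleg, c: sozer)
<< created
>> newfold(p: /sar/tre)
<< ok

Answer: {de=snas, flapen=snamubrump, pajoprus/, pajoprus/dro/, pajoprus/dro/nasleg=sozer, rogreba_=brevit_uz, sar/, sma=smu}


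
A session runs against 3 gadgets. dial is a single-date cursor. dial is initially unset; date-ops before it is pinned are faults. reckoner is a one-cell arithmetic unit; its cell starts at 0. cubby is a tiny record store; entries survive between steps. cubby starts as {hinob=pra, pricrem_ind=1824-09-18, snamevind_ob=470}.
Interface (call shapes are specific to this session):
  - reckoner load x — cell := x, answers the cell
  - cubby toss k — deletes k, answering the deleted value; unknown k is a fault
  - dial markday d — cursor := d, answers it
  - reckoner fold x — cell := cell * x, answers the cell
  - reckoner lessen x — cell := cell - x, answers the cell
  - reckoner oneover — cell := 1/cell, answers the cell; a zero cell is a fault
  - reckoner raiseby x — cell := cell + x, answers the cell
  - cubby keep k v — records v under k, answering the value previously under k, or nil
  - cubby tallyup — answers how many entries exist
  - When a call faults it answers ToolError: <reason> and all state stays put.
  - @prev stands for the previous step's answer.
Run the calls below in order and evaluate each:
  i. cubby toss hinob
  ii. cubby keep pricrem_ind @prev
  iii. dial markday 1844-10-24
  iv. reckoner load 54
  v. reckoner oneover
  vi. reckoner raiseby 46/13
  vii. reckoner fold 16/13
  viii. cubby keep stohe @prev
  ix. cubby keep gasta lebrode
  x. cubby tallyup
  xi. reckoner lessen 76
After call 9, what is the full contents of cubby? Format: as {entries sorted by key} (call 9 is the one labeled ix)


Answer: {gasta=lebrode, pricrem_ind=pra, snamevind_ob=470, stohe=19976/4563}

Derivation:
I run cubby toss using k=hinob: pra.
I call cubby keep using k=pricrem_ind, v=@prev, which returns 1824-09-18.
Calling dial markday using d=1844-10-24, → 1844-10-24.
Now I run reckoner load using x=54, which returns 54.
I call reckoner oneover, and observe 1/54.
Using reckoner raiseby using x=46/13, giving 2497/702.
Now I run reckoner fold using x=16/13, and see 19976/4563.
Using cubby keep using k=stohe, v=@prev, and see nil.
Calling cubby keep using k=gasta, v=lebrode, → nil.
I try cubby tallyup, and get 4.
I try reckoner lessen using x=76, — result: -326812/4563.


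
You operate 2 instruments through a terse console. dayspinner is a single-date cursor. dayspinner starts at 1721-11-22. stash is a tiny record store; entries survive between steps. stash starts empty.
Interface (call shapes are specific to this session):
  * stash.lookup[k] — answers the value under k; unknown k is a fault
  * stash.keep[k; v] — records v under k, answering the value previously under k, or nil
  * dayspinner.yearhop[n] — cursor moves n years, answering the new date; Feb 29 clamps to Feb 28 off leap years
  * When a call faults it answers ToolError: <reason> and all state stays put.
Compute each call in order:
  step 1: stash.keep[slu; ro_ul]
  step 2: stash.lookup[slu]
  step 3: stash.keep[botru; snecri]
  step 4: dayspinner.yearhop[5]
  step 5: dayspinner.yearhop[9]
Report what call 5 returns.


# stash.keep(k='slu', v='ro_ul') => nil
# stash.lookup(k='slu') => ro_ul
# stash.keep(k='botru', v='snecri') => nil
# dayspinner.yearhop(n='5') => 1726-11-22
# dayspinner.yearhop(n='9') => 1735-11-22

Answer: 1735-11-22


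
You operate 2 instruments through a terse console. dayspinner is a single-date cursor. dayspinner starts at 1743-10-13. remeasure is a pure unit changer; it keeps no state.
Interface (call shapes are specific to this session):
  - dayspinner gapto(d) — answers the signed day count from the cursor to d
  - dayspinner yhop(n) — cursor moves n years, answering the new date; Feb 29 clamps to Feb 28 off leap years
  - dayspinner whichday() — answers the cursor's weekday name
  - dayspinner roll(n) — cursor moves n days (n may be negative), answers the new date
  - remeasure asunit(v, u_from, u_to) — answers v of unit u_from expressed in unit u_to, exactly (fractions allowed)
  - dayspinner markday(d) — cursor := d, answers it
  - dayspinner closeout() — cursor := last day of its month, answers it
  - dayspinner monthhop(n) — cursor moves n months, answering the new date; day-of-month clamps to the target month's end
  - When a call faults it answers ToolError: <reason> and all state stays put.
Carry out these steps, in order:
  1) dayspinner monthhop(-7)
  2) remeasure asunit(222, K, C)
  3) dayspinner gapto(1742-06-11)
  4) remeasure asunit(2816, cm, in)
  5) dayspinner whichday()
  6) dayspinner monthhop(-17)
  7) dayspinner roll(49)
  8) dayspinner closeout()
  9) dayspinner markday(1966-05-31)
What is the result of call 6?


Do: dayspinner monthhop[n: -7]
See: 1743-03-13
Do: remeasure asunit[v: 222; u_from: K; u_to: C]
See: -1023/20
Do: dayspinner gapto[d: 1742-06-11]
See: -275
Do: remeasure asunit[v: 2816; u_from: cm; u_to: in]
See: 140800/127
Do: dayspinner whichday[]
See: Wednesday
Do: dayspinner monthhop[n: -17]
See: 1741-10-13
Do: dayspinner roll[n: 49]
See: 1741-12-01
Do: dayspinner closeout[]
See: 1741-12-31
Do: dayspinner markday[d: 1966-05-31]
See: 1966-05-31

Answer: 1741-10-13


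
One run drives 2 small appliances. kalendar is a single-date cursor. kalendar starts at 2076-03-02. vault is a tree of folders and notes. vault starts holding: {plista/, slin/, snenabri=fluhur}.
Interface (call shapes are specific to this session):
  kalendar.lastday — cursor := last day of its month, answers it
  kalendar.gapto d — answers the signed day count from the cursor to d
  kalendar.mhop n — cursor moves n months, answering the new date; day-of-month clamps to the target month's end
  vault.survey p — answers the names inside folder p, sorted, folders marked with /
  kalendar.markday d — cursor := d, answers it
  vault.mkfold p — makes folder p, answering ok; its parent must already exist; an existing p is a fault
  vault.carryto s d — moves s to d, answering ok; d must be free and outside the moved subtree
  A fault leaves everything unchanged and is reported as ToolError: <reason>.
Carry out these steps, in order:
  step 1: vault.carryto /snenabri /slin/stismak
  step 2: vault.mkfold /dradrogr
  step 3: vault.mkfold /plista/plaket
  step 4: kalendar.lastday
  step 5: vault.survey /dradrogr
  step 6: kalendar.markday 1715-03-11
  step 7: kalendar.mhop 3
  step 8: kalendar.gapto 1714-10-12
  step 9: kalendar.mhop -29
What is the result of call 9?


Do: carryto[s: /snenabri; d: /slin/stismak]
See: ok
Do: mkfold[p: /dradrogr]
See: ok
Do: mkfold[p: /plista/plaket]
See: ok
Do: lastday[]
See: 2076-03-31
Do: survey[p: /dradrogr]
See: []
Do: markday[d: 1715-03-11]
See: 1715-03-11
Do: mhop[n: 3]
See: 1715-06-11
Do: gapto[d: 1714-10-12]
See: -242
Do: mhop[n: -29]
See: 1713-01-11

Answer: 1713-01-11


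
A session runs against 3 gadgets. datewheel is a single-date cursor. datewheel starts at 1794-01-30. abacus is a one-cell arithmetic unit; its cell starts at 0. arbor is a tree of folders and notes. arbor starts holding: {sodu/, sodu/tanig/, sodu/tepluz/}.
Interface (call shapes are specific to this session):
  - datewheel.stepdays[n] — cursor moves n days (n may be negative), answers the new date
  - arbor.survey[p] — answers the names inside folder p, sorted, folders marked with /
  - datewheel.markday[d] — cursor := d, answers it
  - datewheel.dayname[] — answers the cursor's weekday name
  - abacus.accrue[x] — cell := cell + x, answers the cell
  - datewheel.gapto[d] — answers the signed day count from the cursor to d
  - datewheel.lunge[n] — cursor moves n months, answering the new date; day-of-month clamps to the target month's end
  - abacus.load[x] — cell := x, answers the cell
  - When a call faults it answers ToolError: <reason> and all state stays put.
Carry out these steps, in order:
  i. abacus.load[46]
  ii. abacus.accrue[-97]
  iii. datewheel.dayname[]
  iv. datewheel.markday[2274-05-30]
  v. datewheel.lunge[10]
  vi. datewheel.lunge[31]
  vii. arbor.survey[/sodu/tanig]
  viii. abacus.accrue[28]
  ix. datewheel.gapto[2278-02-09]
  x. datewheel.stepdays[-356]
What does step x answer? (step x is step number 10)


Next I call abacus.load passing x→46, and see 46.
Then abacus.accrue passing x→-97, → -51.
Next I call datewheel.dayname: Thursday.
I try datewheel.markday passing d→2274-05-30, giving 2274-05-30.
I invoke datewheel.lunge passing n→10, and get 2275-03-30.
Next I call datewheel.lunge passing n→31, which returns 2277-10-30.
Next I call arbor.survey passing p→/sodu/tanig, yielding [].
Using abacus.accrue passing x→28: -23.
I try datewheel.gapto passing d→2278-02-09, — result: 102.
I use datewheel.stepdays passing n→-356, — result: 2276-11-08.

Answer: 2276-11-08


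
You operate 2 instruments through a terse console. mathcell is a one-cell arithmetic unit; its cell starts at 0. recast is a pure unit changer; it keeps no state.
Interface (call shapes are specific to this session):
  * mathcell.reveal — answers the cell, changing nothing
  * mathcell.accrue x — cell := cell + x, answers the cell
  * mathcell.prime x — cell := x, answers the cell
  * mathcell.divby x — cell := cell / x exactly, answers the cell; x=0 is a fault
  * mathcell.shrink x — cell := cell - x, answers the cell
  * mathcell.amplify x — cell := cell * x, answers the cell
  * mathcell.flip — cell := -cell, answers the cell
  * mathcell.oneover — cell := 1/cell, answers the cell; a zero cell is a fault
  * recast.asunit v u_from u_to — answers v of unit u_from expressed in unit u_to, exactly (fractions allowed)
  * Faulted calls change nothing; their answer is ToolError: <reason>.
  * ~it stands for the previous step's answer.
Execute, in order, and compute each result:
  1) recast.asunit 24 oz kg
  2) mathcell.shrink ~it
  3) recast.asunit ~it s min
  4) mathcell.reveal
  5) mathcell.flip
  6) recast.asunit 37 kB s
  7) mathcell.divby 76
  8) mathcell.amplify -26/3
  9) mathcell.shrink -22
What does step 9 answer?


% recast.asunit(v→24, u_from→oz, u_to→kg) ~> 136077711/200000000
% mathcell.shrink(x→~it) ~> -136077711/200000000
% recast.asunit(v→~it, u_from→s, u_to→min) ~> -45359237/4000000000
% mathcell.reveal() ~> -136077711/200000000
% mathcell.flip() ~> 136077711/200000000
% recast.asunit(v→37, u_from→kB, u_to→s) ~> ToolError: incompatible units
% mathcell.divby(x→76) ~> 136077711/15200000000
% mathcell.amplify(x→-26/3) ~> -589670081/7600000000
% mathcell.shrink(x→-22) ~> 166610329919/7600000000

Answer: 166610329919/7600000000


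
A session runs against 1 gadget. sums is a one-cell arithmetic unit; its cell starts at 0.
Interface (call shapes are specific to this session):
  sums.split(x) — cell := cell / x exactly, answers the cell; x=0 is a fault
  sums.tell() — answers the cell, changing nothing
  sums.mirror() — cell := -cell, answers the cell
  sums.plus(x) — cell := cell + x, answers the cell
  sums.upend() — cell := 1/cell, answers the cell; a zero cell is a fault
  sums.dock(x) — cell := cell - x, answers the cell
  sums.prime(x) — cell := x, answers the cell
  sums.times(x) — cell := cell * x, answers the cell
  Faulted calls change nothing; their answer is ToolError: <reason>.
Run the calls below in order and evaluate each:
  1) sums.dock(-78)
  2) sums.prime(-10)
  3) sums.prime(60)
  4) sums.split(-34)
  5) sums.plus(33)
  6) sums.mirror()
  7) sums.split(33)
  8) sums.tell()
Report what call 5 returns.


==> sums.dock(x→-78)
<== 78
==> sums.prime(x→-10)
<== -10
==> sums.prime(x→60)
<== 60
==> sums.split(x→-34)
<== -30/17
==> sums.plus(x→33)
<== 531/17
==> sums.mirror()
<== -531/17
==> sums.split(x→33)
<== -177/187
==> sums.tell()
<== -177/187

Answer: 531/17


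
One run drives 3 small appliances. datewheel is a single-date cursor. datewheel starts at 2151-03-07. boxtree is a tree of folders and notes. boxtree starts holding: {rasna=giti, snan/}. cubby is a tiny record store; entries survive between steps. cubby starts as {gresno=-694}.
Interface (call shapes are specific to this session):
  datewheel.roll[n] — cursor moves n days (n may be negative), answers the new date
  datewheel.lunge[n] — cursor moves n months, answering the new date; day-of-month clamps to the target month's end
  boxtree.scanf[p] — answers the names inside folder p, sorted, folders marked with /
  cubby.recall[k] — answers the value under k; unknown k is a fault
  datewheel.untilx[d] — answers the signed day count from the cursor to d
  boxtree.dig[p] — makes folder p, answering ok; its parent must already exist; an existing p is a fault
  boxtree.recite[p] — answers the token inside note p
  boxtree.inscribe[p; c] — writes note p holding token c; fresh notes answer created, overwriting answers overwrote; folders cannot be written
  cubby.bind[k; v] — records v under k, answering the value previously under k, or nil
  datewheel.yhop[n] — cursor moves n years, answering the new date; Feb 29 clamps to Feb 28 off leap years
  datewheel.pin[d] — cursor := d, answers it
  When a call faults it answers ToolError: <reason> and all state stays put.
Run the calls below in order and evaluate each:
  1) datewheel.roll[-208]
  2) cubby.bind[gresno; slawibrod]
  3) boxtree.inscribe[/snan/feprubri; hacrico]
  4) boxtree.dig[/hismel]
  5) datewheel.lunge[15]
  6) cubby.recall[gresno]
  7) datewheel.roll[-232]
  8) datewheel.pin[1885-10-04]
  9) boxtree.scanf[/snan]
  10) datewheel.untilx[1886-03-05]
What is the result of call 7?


Answer: 2151-03-24

Derivation:
>>> datewheel.roll n→-208
  2150-08-11
>>> cubby.bind k→gresno v→slawibrod
  -694
>>> boxtree.inscribe p→/snan/feprubri c→hacrico
  created
>>> boxtree.dig p→/hismel
  ok
>>> datewheel.lunge n→15
  2151-11-11
>>> cubby.recall k→gresno
  slawibrod
>>> datewheel.roll n→-232
  2151-03-24
>>> datewheel.pin d→1885-10-04
  1885-10-04
>>> boxtree.scanf p→/snan
  [feprubri]
>>> datewheel.untilx d→1886-03-05
  152


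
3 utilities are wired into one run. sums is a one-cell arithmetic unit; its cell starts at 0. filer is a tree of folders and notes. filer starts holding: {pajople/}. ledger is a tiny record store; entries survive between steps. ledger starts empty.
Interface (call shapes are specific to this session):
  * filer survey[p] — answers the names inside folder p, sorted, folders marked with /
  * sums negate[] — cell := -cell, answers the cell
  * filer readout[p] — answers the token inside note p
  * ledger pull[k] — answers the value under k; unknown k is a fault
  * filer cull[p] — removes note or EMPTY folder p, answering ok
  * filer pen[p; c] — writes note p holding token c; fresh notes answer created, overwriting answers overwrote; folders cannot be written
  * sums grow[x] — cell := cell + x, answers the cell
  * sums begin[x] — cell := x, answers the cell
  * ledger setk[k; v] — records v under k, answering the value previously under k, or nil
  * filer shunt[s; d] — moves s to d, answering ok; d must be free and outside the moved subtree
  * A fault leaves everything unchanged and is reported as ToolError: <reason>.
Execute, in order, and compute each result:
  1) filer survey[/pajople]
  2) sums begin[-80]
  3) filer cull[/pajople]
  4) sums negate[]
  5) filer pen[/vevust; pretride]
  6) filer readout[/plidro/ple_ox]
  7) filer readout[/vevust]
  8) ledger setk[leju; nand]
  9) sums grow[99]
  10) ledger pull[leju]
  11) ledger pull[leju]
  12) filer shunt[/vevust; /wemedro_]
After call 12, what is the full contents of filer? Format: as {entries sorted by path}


Answer: {wemedro_=pretride}

Derivation:
Act: filer survey[p='/pajople']
Obs: []
Act: sums begin[x='-80']
Obs: -80
Act: filer cull[p='/pajople']
Obs: ok
Act: sums negate[]
Obs: 80
Act: filer pen[p='/vevust'; c='pretride']
Obs: created
Act: filer readout[p='/plidro/ple_ox']
Obs: ToolError: not found
Act: filer readout[p='/vevust']
Obs: pretride
Act: ledger setk[k='leju'; v='nand']
Obs: nil
Act: sums grow[x='99']
Obs: 179
Act: ledger pull[k='leju']
Obs: nand
Act: ledger pull[k='leju']
Obs: nand
Act: filer shunt[s='/vevust'; d='/wemedro_']
Obs: ok


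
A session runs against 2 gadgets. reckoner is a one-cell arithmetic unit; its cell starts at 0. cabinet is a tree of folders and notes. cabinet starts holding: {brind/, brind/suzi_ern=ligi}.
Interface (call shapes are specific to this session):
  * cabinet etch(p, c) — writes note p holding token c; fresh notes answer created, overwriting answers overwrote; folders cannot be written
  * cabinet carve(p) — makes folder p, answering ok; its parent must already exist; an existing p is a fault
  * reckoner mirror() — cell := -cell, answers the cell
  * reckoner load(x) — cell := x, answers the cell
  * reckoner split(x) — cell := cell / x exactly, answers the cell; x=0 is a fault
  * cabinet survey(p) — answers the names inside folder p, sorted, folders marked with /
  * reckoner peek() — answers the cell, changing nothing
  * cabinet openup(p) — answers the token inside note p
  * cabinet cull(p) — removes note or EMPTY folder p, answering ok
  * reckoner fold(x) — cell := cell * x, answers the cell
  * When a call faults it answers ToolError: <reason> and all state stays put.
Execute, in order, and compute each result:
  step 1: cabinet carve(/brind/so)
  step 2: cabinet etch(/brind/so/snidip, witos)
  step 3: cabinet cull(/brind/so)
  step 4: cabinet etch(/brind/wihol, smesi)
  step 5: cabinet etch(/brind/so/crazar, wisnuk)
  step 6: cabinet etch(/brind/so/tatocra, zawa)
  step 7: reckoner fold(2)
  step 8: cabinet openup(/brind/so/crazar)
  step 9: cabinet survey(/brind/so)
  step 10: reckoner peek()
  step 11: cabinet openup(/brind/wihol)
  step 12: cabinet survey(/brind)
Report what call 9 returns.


-- cabinet carve(/brind/so) -> ok
-- cabinet etch(/brind/so/snidip, witos) -> created
-- cabinet cull(/brind/so) -> ToolError: not empty
-- cabinet etch(/brind/wihol, smesi) -> created
-- cabinet etch(/brind/so/crazar, wisnuk) -> created
-- cabinet etch(/brind/so/tatocra, zawa) -> created
-- reckoner fold(2) -> 0
-- cabinet openup(/brind/so/crazar) -> wisnuk
-- cabinet survey(/brind/so) -> [crazar, snidip, tatocra]
-- reckoner peek() -> 0
-- cabinet openup(/brind/wihol) -> smesi
-- cabinet survey(/brind) -> [so/, suzi_ern, wihol]

Answer: [crazar, snidip, tatocra]


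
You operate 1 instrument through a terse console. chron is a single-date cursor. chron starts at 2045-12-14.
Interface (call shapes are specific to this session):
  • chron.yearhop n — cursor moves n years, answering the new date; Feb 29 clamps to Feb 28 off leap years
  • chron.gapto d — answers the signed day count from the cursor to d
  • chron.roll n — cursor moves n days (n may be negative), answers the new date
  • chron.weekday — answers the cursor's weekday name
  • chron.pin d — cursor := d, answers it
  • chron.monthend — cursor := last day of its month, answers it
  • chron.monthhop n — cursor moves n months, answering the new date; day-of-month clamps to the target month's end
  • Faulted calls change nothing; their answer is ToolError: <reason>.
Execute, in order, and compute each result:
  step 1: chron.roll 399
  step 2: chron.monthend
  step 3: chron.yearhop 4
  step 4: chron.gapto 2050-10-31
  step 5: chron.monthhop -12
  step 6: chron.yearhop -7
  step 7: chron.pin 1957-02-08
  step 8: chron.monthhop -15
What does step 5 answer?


Answer: 2050-01-31

Derivation:
# chron.roll(399) == 2047-01-17
# chron.monthend() == 2047-01-31
# chron.yearhop(4) == 2051-01-31
# chron.gapto(2050-10-31) == -92
# chron.monthhop(-12) == 2050-01-31
# chron.yearhop(-7) == 2043-01-31
# chron.pin(1957-02-08) == 1957-02-08
# chron.monthhop(-15) == 1955-11-08


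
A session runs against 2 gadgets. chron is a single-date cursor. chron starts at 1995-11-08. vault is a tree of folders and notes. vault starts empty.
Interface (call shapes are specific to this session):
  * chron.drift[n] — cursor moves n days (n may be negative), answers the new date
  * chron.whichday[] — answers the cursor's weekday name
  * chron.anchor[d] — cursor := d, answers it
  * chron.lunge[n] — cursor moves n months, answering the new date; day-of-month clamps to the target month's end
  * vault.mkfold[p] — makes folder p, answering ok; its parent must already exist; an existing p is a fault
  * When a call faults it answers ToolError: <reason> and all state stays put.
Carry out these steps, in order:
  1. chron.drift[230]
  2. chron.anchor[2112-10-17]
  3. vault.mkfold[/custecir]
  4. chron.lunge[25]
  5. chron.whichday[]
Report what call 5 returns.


Answer: Saturday

Derivation:
-> chron.drift(n→230)
<- 1996-06-25
-> chron.anchor(d→2112-10-17)
<- 2112-10-17
-> vault.mkfold(p→/custecir)
<- ok
-> chron.lunge(n→25)
<- 2114-11-17
-> chron.whichday()
<- Saturday
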